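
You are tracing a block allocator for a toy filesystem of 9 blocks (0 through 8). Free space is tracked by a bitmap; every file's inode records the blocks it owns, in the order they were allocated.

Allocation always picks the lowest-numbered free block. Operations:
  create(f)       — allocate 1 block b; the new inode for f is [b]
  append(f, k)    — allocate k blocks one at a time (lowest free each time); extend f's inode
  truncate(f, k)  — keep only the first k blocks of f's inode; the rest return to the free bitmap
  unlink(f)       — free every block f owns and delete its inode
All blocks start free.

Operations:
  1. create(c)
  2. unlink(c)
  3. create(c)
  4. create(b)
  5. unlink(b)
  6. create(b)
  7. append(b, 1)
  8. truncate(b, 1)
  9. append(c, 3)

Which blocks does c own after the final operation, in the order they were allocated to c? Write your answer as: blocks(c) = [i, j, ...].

blocks(c) = [0, 2, 3, 4]

after create(c) → c:[0]  free=[F........]
after unlink(c) →   free=[.........]
after create(c) → c:[0]  free=[F........]
after create(b) → b:[1], c:[0]  free=[FF.......]
after unlink(b) → c:[0]  free=[F........]
after create(b) → b:[1], c:[0]  free=[FF.......]
after append(b, 1) → b:[1, 2], c:[0]  free=[FFF......]
after truncate(b, 1) → b:[1], c:[0]  free=[FF.......]
after append(c, 3) → b:[1], c:[0, 2, 3, 4]  free=[FFFFF....]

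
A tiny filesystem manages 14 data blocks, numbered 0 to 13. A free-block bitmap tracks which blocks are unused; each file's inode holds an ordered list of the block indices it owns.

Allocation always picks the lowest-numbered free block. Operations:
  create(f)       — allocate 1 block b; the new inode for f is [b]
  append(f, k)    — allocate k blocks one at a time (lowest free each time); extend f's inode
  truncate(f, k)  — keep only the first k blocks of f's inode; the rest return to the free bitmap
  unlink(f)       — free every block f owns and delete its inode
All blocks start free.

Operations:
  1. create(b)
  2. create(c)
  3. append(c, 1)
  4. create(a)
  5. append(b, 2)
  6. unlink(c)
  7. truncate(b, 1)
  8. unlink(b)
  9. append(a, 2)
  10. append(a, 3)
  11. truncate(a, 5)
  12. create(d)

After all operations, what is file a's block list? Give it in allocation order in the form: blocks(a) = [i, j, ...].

  1. create(b)  ⇒  F.............  {b→[0]}
  2. create(c)  ⇒  FF............  {b→[0]; c→[1]}
  3. append(c, 1)  ⇒  FFF...........  {b→[0]; c→[1, 2]}
  4. create(a)  ⇒  FFFF..........  {a→[3]; b→[0]; c→[1, 2]}
  5. append(b, 2)  ⇒  FFFFFF........  {a→[3]; b→[0, 4, 5]; c→[1, 2]}
  6. unlink(c)  ⇒  F..FFF........  {a→[3]; b→[0, 4, 5]}
  7. truncate(b, 1)  ⇒  F..F..........  {a→[3]; b→[0]}
  8. unlink(b)  ⇒  ...F..........  {a→[3]}
  9. append(a, 2)  ⇒  FF.F..........  {a→[3, 0, 1]}
  10. append(a, 3)  ⇒  FFFFFF........  {a→[3, 0, 1, 2, 4, 5]}
  11. truncate(a, 5)  ⇒  FFFFF.........  {a→[3, 0, 1, 2, 4]}
  12. create(d)  ⇒  FFFFFF........  {a→[3, 0, 1, 2, 4]; d→[5]}

blocks(a) = [3, 0, 1, 2, 4]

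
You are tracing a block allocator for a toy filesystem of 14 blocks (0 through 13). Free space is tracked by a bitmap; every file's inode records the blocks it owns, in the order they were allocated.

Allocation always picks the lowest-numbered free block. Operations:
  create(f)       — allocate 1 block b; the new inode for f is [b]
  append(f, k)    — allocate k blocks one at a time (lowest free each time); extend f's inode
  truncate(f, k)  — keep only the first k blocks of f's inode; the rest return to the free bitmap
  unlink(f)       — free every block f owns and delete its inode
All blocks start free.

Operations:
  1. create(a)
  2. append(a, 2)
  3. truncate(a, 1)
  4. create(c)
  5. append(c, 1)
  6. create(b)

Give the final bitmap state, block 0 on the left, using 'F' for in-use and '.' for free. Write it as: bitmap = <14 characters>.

bitmap = FFFF..........

after create(a) → a:[0]  free=[F.............]
after append(a, 2) → a:[0, 1, 2]  free=[FFF...........]
after truncate(a, 1) → a:[0]  free=[F.............]
after create(c) → a:[0], c:[1]  free=[FF............]
after append(c, 1) → a:[0], c:[1, 2]  free=[FFF...........]
after create(b) → a:[0], b:[3], c:[1, 2]  free=[FFFF..........]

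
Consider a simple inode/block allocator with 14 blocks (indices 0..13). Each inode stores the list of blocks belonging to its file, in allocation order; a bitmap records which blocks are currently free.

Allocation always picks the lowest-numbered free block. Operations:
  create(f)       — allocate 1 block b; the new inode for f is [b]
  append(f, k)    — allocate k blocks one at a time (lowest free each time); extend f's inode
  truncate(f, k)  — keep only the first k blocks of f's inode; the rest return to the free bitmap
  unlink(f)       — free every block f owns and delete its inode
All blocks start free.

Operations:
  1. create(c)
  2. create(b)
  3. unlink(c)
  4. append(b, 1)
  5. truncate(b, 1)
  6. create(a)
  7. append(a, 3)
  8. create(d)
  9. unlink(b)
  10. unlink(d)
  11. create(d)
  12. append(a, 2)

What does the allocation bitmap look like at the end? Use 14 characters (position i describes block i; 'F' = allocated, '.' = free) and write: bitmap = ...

[1] create(c) — c=0 (map F.............)
[2] create(b) — b=1 c=0 (map FF............)
[3] unlink(c) — b=1 (map .F............)
[4] append(b, 1) — b=1,0 (map FF............)
[5] truncate(b, 1) — b=1 (map .F............)
[6] create(a) — a=0 b=1 (map FF............)
[7] append(a, 3) — a=0,2,3,4 b=1 (map FFFFF.........)
[8] create(d) — a=0,2,3,4 b=1 d=5 (map FFFFFF........)
[9] unlink(b) — a=0,2,3,4 d=5 (map F.FFFF........)
[10] unlink(d) — a=0,2,3,4 (map F.FFF.........)
[11] create(d) — a=0,2,3,4 d=1 (map FFFFF.........)
[12] append(a, 2) — a=0,2,3,4,5,6 d=1 (map FFFFFFF.......)

bitmap = FFFFFFF.......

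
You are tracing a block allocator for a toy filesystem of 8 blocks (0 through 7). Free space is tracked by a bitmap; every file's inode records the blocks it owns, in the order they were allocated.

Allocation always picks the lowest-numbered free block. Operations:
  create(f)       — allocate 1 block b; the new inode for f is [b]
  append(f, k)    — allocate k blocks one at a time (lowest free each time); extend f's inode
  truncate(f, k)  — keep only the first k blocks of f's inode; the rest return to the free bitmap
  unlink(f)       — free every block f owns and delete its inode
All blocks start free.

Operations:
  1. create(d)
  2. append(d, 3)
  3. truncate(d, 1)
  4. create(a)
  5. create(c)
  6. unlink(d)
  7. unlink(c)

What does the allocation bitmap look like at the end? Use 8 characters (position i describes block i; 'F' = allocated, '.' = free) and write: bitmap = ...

after create(d) → d:[0]  free=[F.......]
after append(d, 3) → d:[0, 1, 2, 3]  free=[FFFF....]
after truncate(d, 1) → d:[0]  free=[F.......]
after create(a) → a:[1], d:[0]  free=[FF......]
after create(c) → a:[1], c:[2], d:[0]  free=[FFF.....]
after unlink(d) → a:[1], c:[2]  free=[.FF.....]
after unlink(c) → a:[1]  free=[.F......]

bitmap = .F......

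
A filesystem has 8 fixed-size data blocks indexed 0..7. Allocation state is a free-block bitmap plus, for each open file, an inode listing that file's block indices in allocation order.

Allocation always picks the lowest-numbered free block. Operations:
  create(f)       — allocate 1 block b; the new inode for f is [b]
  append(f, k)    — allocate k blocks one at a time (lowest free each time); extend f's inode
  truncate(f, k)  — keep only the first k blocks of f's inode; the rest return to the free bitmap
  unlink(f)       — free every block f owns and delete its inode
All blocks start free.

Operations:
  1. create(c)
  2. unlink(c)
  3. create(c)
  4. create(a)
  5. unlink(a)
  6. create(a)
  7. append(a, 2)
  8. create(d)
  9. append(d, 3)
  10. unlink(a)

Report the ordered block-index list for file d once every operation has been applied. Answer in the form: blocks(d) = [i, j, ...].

blocks(d) = [4, 5, 6, 7]

  1. create(c)  ⇒  F.......  {c→[0]}
  2. unlink(c)  ⇒  ........  {}
  3. create(c)  ⇒  F.......  {c→[0]}
  4. create(a)  ⇒  FF......  {a→[1]; c→[0]}
  5. unlink(a)  ⇒  F.......  {c→[0]}
  6. create(a)  ⇒  FF......  {a→[1]; c→[0]}
  7. append(a, 2)  ⇒  FFFF....  {a→[1, 2, 3]; c→[0]}
  8. create(d)  ⇒  FFFFF...  {a→[1, 2, 3]; c→[0]; d→[4]}
  9. append(d, 3)  ⇒  FFFFFFFF  {a→[1, 2, 3]; c→[0]; d→[4, 5, 6, 7]}
  10. unlink(a)  ⇒  F...FFFF  {c→[0]; d→[4, 5, 6, 7]}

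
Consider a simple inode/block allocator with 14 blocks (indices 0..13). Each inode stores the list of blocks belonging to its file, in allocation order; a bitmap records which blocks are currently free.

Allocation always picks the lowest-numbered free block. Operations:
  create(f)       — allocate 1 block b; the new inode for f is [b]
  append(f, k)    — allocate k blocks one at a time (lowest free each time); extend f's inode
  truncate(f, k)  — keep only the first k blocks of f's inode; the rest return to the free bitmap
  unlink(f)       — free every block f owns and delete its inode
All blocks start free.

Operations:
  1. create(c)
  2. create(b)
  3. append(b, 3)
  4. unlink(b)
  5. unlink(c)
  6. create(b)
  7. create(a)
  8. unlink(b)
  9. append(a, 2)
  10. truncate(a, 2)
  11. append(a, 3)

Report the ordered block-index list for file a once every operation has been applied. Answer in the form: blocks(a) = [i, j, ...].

  1. create(c)  ⇒  F.............  {c→[0]}
  2. create(b)  ⇒  FF............  {b→[1]; c→[0]}
  3. append(b, 3)  ⇒  FFFFF.........  {b→[1, 2, 3, 4]; c→[0]}
  4. unlink(b)  ⇒  F.............  {c→[0]}
  5. unlink(c)  ⇒  ..............  {}
  6. create(b)  ⇒  F.............  {b→[0]}
  7. create(a)  ⇒  FF............  {a→[1]; b→[0]}
  8. unlink(b)  ⇒  .F............  {a→[1]}
  9. append(a, 2)  ⇒  FFF...........  {a→[1, 0, 2]}
  10. truncate(a, 2)  ⇒  FF............  {a→[1, 0]}
  11. append(a, 3)  ⇒  FFFFF.........  {a→[1, 0, 2, 3, 4]}

blocks(a) = [1, 0, 2, 3, 4]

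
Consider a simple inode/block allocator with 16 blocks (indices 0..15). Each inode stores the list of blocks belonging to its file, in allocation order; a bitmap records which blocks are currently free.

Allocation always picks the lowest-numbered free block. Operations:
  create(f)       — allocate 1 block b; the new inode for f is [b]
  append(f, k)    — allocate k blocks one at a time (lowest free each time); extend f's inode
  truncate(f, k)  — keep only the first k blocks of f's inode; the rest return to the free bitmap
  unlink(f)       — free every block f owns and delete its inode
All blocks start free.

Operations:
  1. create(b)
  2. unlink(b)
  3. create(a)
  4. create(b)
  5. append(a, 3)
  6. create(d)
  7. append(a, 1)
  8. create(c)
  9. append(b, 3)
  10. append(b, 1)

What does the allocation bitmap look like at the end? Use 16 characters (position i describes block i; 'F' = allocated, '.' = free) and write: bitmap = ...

[1] create(b) — b=0 (map F...............)
[2] unlink(b) —  (map ................)
[3] create(a) — a=0 (map F...............)
[4] create(b) — a=0 b=1 (map FF..............)
[5] append(a, 3) — a=0,2,3,4 b=1 (map FFFFF...........)
[6] create(d) — a=0,2,3,4 b=1 d=5 (map FFFFFF..........)
[7] append(a, 1) — a=0,2,3,4,6 b=1 d=5 (map FFFFFFF.........)
[8] create(c) — a=0,2,3,4,6 b=1 c=7 d=5 (map FFFFFFFF........)
[9] append(b, 3) — a=0,2,3,4,6 b=1,8,9,10 c=7 d=5 (map FFFFFFFFFFF.....)
[10] append(b, 1) — a=0,2,3,4,6 b=1,8,9,10,11 c=7 d=5 (map FFFFFFFFFFFF....)

bitmap = FFFFFFFFFFFF....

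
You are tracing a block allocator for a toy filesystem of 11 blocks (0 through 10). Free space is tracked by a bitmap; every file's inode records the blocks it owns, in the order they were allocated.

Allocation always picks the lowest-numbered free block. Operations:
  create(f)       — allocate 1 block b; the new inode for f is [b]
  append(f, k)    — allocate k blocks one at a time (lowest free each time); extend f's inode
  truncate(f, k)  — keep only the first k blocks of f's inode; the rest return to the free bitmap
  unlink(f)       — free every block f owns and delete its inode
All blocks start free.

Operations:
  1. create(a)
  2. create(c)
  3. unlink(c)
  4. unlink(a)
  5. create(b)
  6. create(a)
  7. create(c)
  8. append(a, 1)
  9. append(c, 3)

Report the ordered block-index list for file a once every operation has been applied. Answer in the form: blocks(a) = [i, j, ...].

blocks(a) = [1, 3]

create(a): bitmap=F.......... | a=[0]
create(c): bitmap=FF......... | a=[0] c=[1]
unlink(c): bitmap=F.......... | a=[0]
unlink(a): bitmap=........... | 
create(b): bitmap=F.......... | b=[0]
create(a): bitmap=FF......... | a=[1] b=[0]
create(c): bitmap=FFF........ | a=[1] b=[0] c=[2]
append(a, 1): bitmap=FFFF....... | a=[1, 3] b=[0] c=[2]
append(c, 3): bitmap=FFFFFFF.... | a=[1, 3] b=[0] c=[2, 4, 5, 6]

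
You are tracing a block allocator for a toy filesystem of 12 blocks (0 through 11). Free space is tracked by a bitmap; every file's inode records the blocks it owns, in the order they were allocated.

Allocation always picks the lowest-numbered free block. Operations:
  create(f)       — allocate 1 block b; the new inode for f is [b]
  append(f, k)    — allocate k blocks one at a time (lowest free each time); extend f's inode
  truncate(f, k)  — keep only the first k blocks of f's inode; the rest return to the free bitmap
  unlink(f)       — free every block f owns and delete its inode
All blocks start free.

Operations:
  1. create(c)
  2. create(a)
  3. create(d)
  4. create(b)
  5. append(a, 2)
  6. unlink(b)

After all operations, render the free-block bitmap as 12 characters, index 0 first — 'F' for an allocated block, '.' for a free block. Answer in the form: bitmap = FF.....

  1. create(c)  ⇒  F...........  {c→[0]}
  2. create(a)  ⇒  FF..........  {a→[1]; c→[0]}
  3. create(d)  ⇒  FFF.........  {a→[1]; c→[0]; d→[2]}
  4. create(b)  ⇒  FFFF........  {a→[1]; b→[3]; c→[0]; d→[2]}
  5. append(a, 2)  ⇒  FFFFFF......  {a→[1, 4, 5]; b→[3]; c→[0]; d→[2]}
  6. unlink(b)  ⇒  FFF.FF......  {a→[1, 4, 5]; c→[0]; d→[2]}

bitmap = FFF.FF......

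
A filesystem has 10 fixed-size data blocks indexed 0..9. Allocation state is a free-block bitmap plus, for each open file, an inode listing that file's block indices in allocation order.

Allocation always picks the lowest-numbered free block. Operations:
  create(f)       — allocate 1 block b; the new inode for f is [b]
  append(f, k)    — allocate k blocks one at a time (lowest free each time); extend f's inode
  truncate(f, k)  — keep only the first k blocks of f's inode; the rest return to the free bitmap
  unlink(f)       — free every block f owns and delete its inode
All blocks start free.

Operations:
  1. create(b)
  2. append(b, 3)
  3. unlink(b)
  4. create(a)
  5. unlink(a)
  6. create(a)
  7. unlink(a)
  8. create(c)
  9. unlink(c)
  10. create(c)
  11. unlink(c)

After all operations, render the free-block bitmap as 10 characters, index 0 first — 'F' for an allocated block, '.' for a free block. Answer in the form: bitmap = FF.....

bitmap = ..........

  1. create(b)  ⇒  F.........  {b→[0]}
  2. append(b, 3)  ⇒  FFFF......  {b→[0, 1, 2, 3]}
  3. unlink(b)  ⇒  ..........  {}
  4. create(a)  ⇒  F.........  {a→[0]}
  5. unlink(a)  ⇒  ..........  {}
  6. create(a)  ⇒  F.........  {a→[0]}
  7. unlink(a)  ⇒  ..........  {}
  8. create(c)  ⇒  F.........  {c→[0]}
  9. unlink(c)  ⇒  ..........  {}
  10. create(c)  ⇒  F.........  {c→[0]}
  11. unlink(c)  ⇒  ..........  {}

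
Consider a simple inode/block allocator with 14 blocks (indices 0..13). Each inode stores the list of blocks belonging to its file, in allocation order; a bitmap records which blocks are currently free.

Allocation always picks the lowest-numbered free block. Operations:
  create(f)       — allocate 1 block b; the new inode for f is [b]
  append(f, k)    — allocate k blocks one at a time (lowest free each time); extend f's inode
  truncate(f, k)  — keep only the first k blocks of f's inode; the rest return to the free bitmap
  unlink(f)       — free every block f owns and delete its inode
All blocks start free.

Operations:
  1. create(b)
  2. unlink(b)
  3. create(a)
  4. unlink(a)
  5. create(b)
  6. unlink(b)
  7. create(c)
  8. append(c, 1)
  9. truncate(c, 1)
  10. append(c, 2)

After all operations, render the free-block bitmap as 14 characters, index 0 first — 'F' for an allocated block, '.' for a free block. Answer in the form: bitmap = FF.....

bitmap = FFF...........

after create(b) → b:[0]  free=[F.............]
after unlink(b) →   free=[..............]
after create(a) → a:[0]  free=[F.............]
after unlink(a) →   free=[..............]
after create(b) → b:[0]  free=[F.............]
after unlink(b) →   free=[..............]
after create(c) → c:[0]  free=[F.............]
after append(c, 1) → c:[0, 1]  free=[FF............]
after truncate(c, 1) → c:[0]  free=[F.............]
after append(c, 2) → c:[0, 1, 2]  free=[FFF...........]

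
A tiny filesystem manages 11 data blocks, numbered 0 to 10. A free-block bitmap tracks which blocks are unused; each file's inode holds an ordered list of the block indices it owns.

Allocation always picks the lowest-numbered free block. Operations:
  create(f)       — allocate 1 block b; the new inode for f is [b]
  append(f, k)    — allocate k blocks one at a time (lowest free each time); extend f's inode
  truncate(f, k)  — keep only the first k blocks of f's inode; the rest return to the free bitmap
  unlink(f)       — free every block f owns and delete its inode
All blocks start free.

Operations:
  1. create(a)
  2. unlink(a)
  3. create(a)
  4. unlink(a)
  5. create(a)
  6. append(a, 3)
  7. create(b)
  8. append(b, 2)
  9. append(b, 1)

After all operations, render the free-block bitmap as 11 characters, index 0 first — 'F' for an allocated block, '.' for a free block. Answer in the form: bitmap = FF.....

bitmap = FFFFFFFF...

  1. create(a)  ⇒  F..........  {a→[0]}
  2. unlink(a)  ⇒  ...........  {}
  3. create(a)  ⇒  F..........  {a→[0]}
  4. unlink(a)  ⇒  ...........  {}
  5. create(a)  ⇒  F..........  {a→[0]}
  6. append(a, 3)  ⇒  FFFF.......  {a→[0, 1, 2, 3]}
  7. create(b)  ⇒  FFFFF......  {a→[0, 1, 2, 3]; b→[4]}
  8. append(b, 2)  ⇒  FFFFFFF....  {a→[0, 1, 2, 3]; b→[4, 5, 6]}
  9. append(b, 1)  ⇒  FFFFFFFF...  {a→[0, 1, 2, 3]; b→[4, 5, 6, 7]}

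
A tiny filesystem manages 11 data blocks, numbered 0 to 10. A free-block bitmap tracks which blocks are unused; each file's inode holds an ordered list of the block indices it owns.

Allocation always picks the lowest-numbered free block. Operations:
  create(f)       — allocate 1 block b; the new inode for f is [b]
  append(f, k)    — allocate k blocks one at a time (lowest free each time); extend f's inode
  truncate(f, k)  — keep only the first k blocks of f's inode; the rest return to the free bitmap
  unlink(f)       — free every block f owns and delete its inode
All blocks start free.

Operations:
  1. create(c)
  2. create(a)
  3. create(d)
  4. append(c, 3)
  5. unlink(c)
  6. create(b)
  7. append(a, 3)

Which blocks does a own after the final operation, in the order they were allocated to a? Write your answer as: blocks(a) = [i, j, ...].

blocks(a) = [1, 3, 4, 5]

  1. create(c)  ⇒  F..........  {c→[0]}
  2. create(a)  ⇒  FF.........  {a→[1]; c→[0]}
  3. create(d)  ⇒  FFF........  {a→[1]; c→[0]; d→[2]}
  4. append(c, 3)  ⇒  FFFFFF.....  {a→[1]; c→[0, 3, 4, 5]; d→[2]}
  5. unlink(c)  ⇒  .FF........  {a→[1]; d→[2]}
  6. create(b)  ⇒  FFF........  {a→[1]; b→[0]; d→[2]}
  7. append(a, 3)  ⇒  FFFFFF.....  {a→[1, 3, 4, 5]; b→[0]; d→[2]}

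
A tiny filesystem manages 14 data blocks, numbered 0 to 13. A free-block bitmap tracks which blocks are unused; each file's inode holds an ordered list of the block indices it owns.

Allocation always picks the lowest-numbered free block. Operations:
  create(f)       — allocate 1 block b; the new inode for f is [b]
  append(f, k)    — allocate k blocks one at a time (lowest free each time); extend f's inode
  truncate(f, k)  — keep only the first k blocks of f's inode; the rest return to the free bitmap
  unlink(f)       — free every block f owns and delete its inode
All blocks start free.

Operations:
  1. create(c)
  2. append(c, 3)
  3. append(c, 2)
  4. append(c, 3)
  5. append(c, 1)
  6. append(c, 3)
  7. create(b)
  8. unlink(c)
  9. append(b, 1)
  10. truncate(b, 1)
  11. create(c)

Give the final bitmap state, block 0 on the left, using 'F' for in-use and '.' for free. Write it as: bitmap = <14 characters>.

bitmap = F............F

[1] create(c) — c=0 (map F.............)
[2] append(c, 3) — c=0,1,2,3 (map FFFF..........)
[3] append(c, 2) — c=0,1,2,3,4,5 (map FFFFFF........)
[4] append(c, 3) — c=0,1,2,3,4,5,6,7,8 (map FFFFFFFFF.....)
[5] append(c, 1) — c=0,1,2,3,4,5,6,7,8,9 (map FFFFFFFFFF....)
[6] append(c, 3) — c=0,1,2,3,4,5,6,7,8,9,10,11,12 (map FFFFFFFFFFFFF.)
[7] create(b) — b=13 c=0,1,2,3,4,5,6,7,8,9,10,11,12 (map FFFFFFFFFFFFFF)
[8] unlink(c) — b=13 (map .............F)
[9] append(b, 1) — b=13,0 (map F............F)
[10] truncate(b, 1) — b=13 (map .............F)
[11] create(c) — b=13 c=0 (map F............F)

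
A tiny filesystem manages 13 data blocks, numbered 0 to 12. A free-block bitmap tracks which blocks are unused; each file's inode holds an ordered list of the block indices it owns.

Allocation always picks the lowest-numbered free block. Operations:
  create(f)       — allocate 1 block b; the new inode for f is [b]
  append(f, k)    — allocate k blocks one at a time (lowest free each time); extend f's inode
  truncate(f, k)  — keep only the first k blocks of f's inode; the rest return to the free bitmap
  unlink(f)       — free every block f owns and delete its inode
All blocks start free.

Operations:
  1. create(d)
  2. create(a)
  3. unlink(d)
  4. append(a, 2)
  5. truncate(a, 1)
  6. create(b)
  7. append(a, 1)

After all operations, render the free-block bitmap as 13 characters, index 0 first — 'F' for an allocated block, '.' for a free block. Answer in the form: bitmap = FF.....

  1. create(d)  ⇒  F............  {d→[0]}
  2. create(a)  ⇒  FF...........  {a→[1]; d→[0]}
  3. unlink(d)  ⇒  .F...........  {a→[1]}
  4. append(a, 2)  ⇒  FFF..........  {a→[1, 0, 2]}
  5. truncate(a, 1)  ⇒  .F...........  {a→[1]}
  6. create(b)  ⇒  FF...........  {a→[1]; b→[0]}
  7. append(a, 1)  ⇒  FFF..........  {a→[1, 2]; b→[0]}

bitmap = FFF..........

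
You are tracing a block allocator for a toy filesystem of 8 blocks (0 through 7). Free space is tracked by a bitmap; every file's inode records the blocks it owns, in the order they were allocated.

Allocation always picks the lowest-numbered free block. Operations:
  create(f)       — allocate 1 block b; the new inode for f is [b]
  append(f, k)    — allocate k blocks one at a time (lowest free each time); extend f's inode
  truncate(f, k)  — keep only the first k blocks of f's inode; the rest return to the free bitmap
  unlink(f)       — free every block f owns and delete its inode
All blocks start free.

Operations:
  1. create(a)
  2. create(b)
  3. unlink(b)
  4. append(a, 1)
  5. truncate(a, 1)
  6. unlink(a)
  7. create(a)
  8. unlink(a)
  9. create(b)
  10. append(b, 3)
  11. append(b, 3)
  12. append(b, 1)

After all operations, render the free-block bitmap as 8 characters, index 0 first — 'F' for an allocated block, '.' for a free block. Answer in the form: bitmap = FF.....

bitmap = FFFFFFFF

  1. create(a)  ⇒  F.......  {a→[0]}
  2. create(b)  ⇒  FF......  {a→[0]; b→[1]}
  3. unlink(b)  ⇒  F.......  {a→[0]}
  4. append(a, 1)  ⇒  FF......  {a→[0, 1]}
  5. truncate(a, 1)  ⇒  F.......  {a→[0]}
  6. unlink(a)  ⇒  ........  {}
  7. create(a)  ⇒  F.......  {a→[0]}
  8. unlink(a)  ⇒  ........  {}
  9. create(b)  ⇒  F.......  {b→[0]}
  10. append(b, 3)  ⇒  FFFF....  {b→[0, 1, 2, 3]}
  11. append(b, 3)  ⇒  FFFFFFF.  {b→[0, 1, 2, 3, 4, 5, 6]}
  12. append(b, 1)  ⇒  FFFFFFFF  {b→[0, 1, 2, 3, 4, 5, 6, 7]}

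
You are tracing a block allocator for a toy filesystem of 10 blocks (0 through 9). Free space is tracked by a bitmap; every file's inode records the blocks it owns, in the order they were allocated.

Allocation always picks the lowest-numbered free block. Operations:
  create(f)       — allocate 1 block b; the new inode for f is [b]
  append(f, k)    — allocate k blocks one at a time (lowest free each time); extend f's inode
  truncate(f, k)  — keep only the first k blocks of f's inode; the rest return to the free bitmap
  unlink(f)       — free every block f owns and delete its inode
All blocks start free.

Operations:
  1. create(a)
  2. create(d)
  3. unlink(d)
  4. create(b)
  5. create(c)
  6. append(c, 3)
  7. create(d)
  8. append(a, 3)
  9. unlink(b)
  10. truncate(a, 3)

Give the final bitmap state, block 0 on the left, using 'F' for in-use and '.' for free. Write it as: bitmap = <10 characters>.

bitmap = F.FFFFFFF.

[1] create(a) — a=0 (map F.........)
[2] create(d) — a=0 d=1 (map FF........)
[3] unlink(d) — a=0 (map F.........)
[4] create(b) — a=0 b=1 (map FF........)
[5] create(c) — a=0 b=1 c=2 (map FFF.......)
[6] append(c, 3) — a=0 b=1 c=2,3,4,5 (map FFFFFF....)
[7] create(d) — a=0 b=1 c=2,3,4,5 d=6 (map FFFFFFF...)
[8] append(a, 3) — a=0,7,8,9 b=1 c=2,3,4,5 d=6 (map FFFFFFFFFF)
[9] unlink(b) — a=0,7,8,9 c=2,3,4,5 d=6 (map F.FFFFFFFF)
[10] truncate(a, 3) — a=0,7,8 c=2,3,4,5 d=6 (map F.FFFFFFF.)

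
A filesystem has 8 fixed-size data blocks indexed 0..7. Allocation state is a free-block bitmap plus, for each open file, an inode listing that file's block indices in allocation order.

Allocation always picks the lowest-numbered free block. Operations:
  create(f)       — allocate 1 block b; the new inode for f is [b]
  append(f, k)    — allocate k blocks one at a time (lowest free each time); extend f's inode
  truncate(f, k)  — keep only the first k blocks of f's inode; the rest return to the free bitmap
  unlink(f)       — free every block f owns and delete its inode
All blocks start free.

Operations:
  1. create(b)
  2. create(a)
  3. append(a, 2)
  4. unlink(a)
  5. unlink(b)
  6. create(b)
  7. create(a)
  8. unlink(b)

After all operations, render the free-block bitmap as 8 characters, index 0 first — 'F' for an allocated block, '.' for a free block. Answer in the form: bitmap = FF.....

  1. create(b)  ⇒  F.......  {b→[0]}
  2. create(a)  ⇒  FF......  {a→[1]; b→[0]}
  3. append(a, 2)  ⇒  FFFF....  {a→[1, 2, 3]; b→[0]}
  4. unlink(a)  ⇒  F.......  {b→[0]}
  5. unlink(b)  ⇒  ........  {}
  6. create(b)  ⇒  F.......  {b→[0]}
  7. create(a)  ⇒  FF......  {a→[1]; b→[0]}
  8. unlink(b)  ⇒  .F......  {a→[1]}

bitmap = .F......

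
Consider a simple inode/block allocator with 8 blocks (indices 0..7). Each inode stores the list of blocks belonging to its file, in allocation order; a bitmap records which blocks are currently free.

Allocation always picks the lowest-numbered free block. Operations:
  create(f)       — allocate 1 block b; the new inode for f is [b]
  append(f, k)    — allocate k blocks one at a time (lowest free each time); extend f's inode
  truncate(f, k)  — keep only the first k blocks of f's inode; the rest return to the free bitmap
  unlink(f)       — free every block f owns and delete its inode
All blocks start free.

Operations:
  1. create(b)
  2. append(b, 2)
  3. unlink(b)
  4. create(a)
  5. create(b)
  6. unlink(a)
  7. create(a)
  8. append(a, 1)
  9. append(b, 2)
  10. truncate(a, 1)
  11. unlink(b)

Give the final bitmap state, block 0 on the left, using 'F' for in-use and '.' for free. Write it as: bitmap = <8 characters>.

bitmap = F.......

  1. create(b)  ⇒  F.......  {b→[0]}
  2. append(b, 2)  ⇒  FFF.....  {b→[0, 1, 2]}
  3. unlink(b)  ⇒  ........  {}
  4. create(a)  ⇒  F.......  {a→[0]}
  5. create(b)  ⇒  FF......  {a→[0]; b→[1]}
  6. unlink(a)  ⇒  .F......  {b→[1]}
  7. create(a)  ⇒  FF......  {a→[0]; b→[1]}
  8. append(a, 1)  ⇒  FFF.....  {a→[0, 2]; b→[1]}
  9. append(b, 2)  ⇒  FFFFF...  {a→[0, 2]; b→[1, 3, 4]}
  10. truncate(a, 1)  ⇒  FF.FF...  {a→[0]; b→[1, 3, 4]}
  11. unlink(b)  ⇒  F.......  {a→[0]}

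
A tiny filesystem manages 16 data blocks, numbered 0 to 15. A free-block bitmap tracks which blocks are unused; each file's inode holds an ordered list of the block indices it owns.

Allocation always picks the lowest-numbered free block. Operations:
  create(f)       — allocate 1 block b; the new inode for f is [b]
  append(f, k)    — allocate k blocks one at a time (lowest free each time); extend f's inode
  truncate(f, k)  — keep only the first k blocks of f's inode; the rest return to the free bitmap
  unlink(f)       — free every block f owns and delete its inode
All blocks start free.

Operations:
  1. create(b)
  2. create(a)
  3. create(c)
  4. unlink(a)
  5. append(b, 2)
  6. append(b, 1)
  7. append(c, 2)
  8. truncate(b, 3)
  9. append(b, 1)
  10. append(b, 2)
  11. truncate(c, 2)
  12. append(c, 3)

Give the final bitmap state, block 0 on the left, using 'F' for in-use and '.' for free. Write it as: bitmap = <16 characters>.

  1. create(b)  ⇒  F...............  {b→[0]}
  2. create(a)  ⇒  FF..............  {a→[1]; b→[0]}
  3. create(c)  ⇒  FFF.............  {a→[1]; b→[0]; c→[2]}
  4. unlink(a)  ⇒  F.F.............  {b→[0]; c→[2]}
  5. append(b, 2)  ⇒  FFFF............  {b→[0, 1, 3]; c→[2]}
  6. append(b, 1)  ⇒  FFFFF...........  {b→[0, 1, 3, 4]; c→[2]}
  7. append(c, 2)  ⇒  FFFFFFF.........  {b→[0, 1, 3, 4]; c→[2, 5, 6]}
  8. truncate(b, 3)  ⇒  FFFF.FF.........  {b→[0, 1, 3]; c→[2, 5, 6]}
  9. append(b, 1)  ⇒  FFFFFFF.........  {b→[0, 1, 3, 4]; c→[2, 5, 6]}
  10. append(b, 2)  ⇒  FFFFFFFFF.......  {b→[0, 1, 3, 4, 7, 8]; c→[2, 5, 6]}
  11. truncate(c, 2)  ⇒  FFFFFF.FF.......  {b→[0, 1, 3, 4, 7, 8]; c→[2, 5]}
  12. append(c, 3)  ⇒  FFFFFFFFFFF.....  {b→[0, 1, 3, 4, 7, 8]; c→[2, 5, 6, 9, 10]}

bitmap = FFFFFFFFFFF.....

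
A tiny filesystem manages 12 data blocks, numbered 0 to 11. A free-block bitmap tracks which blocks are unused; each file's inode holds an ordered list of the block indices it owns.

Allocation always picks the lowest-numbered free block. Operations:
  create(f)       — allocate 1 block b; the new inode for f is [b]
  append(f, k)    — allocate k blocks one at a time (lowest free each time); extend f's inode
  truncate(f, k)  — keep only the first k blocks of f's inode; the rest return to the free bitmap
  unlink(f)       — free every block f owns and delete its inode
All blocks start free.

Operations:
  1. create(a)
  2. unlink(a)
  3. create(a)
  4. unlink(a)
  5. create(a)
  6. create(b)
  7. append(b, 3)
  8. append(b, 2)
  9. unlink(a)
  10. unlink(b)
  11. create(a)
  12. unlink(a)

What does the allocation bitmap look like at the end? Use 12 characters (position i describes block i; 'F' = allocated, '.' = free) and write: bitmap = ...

create(a): bitmap=F........... | a=[0]
unlink(a): bitmap=............ | 
create(a): bitmap=F........... | a=[0]
unlink(a): bitmap=............ | 
create(a): bitmap=F........... | a=[0]
create(b): bitmap=FF.......... | a=[0] b=[1]
append(b, 3): bitmap=FFFFF....... | a=[0] b=[1, 2, 3, 4]
append(b, 2): bitmap=FFFFFFF..... | a=[0] b=[1, 2, 3, 4, 5, 6]
unlink(a): bitmap=.FFFFFF..... | b=[1, 2, 3, 4, 5, 6]
unlink(b): bitmap=............ | 
create(a): bitmap=F........... | a=[0]
unlink(a): bitmap=............ | 

bitmap = ............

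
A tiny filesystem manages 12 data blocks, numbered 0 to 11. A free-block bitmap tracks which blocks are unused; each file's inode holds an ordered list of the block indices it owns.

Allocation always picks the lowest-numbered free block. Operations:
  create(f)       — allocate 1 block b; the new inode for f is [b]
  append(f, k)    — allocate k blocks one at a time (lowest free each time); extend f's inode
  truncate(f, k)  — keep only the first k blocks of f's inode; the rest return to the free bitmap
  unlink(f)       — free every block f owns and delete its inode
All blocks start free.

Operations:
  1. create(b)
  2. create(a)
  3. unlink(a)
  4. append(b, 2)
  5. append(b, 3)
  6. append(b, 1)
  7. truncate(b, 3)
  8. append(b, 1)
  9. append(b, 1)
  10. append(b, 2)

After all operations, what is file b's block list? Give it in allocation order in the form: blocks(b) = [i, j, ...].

  1. create(b)  ⇒  F...........  {b→[0]}
  2. create(a)  ⇒  FF..........  {a→[1]; b→[0]}
  3. unlink(a)  ⇒  F...........  {b→[0]}
  4. append(b, 2)  ⇒  FFF.........  {b→[0, 1, 2]}
  5. append(b, 3)  ⇒  FFFFFF......  {b→[0, 1, 2, 3, 4, 5]}
  6. append(b, 1)  ⇒  FFFFFFF.....  {b→[0, 1, 2, 3, 4, 5, 6]}
  7. truncate(b, 3)  ⇒  FFF.........  {b→[0, 1, 2]}
  8. append(b, 1)  ⇒  FFFF........  {b→[0, 1, 2, 3]}
  9. append(b, 1)  ⇒  FFFFF.......  {b→[0, 1, 2, 3, 4]}
  10. append(b, 2)  ⇒  FFFFFFF.....  {b→[0, 1, 2, 3, 4, 5, 6]}

blocks(b) = [0, 1, 2, 3, 4, 5, 6]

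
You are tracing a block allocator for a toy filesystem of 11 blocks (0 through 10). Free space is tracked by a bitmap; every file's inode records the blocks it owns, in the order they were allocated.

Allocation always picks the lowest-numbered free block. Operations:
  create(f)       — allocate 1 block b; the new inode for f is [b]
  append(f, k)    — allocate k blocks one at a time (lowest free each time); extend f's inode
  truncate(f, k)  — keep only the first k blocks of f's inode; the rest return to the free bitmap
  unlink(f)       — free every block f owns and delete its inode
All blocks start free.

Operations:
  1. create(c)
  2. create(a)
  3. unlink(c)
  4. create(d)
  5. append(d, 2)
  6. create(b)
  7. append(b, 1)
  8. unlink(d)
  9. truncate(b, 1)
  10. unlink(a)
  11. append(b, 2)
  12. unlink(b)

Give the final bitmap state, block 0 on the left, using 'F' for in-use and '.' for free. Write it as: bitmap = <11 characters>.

after create(c) → c:[0]  free=[F..........]
after create(a) → a:[1], c:[0]  free=[FF.........]
after unlink(c) → a:[1]  free=[.F.........]
after create(d) → a:[1], d:[0]  free=[FF.........]
after append(d, 2) → a:[1], d:[0, 2, 3]  free=[FFFF.......]
after create(b) → a:[1], b:[4], d:[0, 2, 3]  free=[FFFFF......]
after append(b, 1) → a:[1], b:[4, 5], d:[0, 2, 3]  free=[FFFFFF.....]
after unlink(d) → a:[1], b:[4, 5]  free=[.F..FF.....]
after truncate(b, 1) → a:[1], b:[4]  free=[.F..F......]
after unlink(a) → b:[4]  free=[....F......]
after append(b, 2) → b:[4, 0, 1]  free=[FF..F......]
after unlink(b) →   free=[...........]

bitmap = ...........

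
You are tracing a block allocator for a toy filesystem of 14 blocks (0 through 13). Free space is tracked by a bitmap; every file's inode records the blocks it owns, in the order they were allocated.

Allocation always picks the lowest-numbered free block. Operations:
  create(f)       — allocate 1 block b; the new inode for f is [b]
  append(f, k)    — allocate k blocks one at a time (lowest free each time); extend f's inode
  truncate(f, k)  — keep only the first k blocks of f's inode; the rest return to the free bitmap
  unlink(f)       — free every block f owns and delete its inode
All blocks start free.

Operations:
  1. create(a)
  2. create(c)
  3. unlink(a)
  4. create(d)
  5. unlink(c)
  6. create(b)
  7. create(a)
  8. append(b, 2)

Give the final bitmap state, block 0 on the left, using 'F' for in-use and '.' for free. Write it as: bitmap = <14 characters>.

[1] create(a) — a=0 (map F.............)
[2] create(c) — a=0 c=1 (map FF............)
[3] unlink(a) — c=1 (map .F............)
[4] create(d) — c=1 d=0 (map FF............)
[5] unlink(c) — d=0 (map F.............)
[6] create(b) — b=1 d=0 (map FF............)
[7] create(a) — a=2 b=1 d=0 (map FFF...........)
[8] append(b, 2) — a=2 b=1,3,4 d=0 (map FFFFF.........)

bitmap = FFFFF.........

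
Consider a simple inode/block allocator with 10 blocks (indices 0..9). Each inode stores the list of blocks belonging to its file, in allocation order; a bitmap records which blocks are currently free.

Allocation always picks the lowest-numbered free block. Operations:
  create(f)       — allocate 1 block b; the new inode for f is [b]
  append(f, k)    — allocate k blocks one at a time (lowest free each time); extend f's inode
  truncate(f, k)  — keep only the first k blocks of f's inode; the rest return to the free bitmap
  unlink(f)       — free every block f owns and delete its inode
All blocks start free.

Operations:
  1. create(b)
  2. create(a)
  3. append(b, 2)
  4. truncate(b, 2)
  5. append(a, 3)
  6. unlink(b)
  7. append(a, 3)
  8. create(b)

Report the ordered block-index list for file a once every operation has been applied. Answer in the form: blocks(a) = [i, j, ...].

after create(b) → b:[0]  free=[F.........]
after create(a) → a:[1], b:[0]  free=[FF........]
after append(b, 2) → a:[1], b:[0, 2, 3]  free=[FFFF......]
after truncate(b, 2) → a:[1], b:[0, 2]  free=[FFF.......]
after append(a, 3) → a:[1, 3, 4, 5], b:[0, 2]  free=[FFFFFF....]
after unlink(b) → a:[1, 3, 4, 5]  free=[.F.FFF....]
after append(a, 3) → a:[1, 3, 4, 5, 0, 2, 6]  free=[FFFFFFF...]
after create(b) → a:[1, 3, 4, 5, 0, 2, 6], b:[7]  free=[FFFFFFFF..]

blocks(a) = [1, 3, 4, 5, 0, 2, 6]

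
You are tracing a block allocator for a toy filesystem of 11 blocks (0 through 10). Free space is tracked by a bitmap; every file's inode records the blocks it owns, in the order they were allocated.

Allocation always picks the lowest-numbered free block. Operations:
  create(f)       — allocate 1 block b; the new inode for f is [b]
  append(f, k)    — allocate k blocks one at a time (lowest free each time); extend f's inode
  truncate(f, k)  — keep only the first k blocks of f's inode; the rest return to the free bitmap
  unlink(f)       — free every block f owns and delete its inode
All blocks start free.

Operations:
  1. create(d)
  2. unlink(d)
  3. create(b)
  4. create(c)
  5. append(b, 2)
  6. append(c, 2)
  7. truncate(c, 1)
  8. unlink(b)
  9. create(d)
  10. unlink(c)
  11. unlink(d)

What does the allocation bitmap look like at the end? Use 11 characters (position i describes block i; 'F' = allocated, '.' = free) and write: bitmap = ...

bitmap = ...........

  1. create(d)  ⇒  F..........  {d→[0]}
  2. unlink(d)  ⇒  ...........  {}
  3. create(b)  ⇒  F..........  {b→[0]}
  4. create(c)  ⇒  FF.........  {b→[0]; c→[1]}
  5. append(b, 2)  ⇒  FFFF.......  {b→[0, 2, 3]; c→[1]}
  6. append(c, 2)  ⇒  FFFFFF.....  {b→[0, 2, 3]; c→[1, 4, 5]}
  7. truncate(c, 1)  ⇒  FFFF.......  {b→[0, 2, 3]; c→[1]}
  8. unlink(b)  ⇒  .F.........  {c→[1]}
  9. create(d)  ⇒  FF.........  {c→[1]; d→[0]}
  10. unlink(c)  ⇒  F..........  {d→[0]}
  11. unlink(d)  ⇒  ...........  {}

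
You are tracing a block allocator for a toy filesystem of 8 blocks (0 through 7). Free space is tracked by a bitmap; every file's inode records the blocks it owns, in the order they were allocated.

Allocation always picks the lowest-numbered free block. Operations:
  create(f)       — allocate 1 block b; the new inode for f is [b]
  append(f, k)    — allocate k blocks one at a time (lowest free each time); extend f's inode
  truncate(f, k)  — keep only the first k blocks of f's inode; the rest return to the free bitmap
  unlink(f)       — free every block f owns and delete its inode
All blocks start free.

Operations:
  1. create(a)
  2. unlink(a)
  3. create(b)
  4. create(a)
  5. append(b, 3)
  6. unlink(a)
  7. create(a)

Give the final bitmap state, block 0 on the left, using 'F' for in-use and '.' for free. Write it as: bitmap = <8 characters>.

  1. create(a)  ⇒  F.......  {a→[0]}
  2. unlink(a)  ⇒  ........  {}
  3. create(b)  ⇒  F.......  {b→[0]}
  4. create(a)  ⇒  FF......  {a→[1]; b→[0]}
  5. append(b, 3)  ⇒  FFFFF...  {a→[1]; b→[0, 2, 3, 4]}
  6. unlink(a)  ⇒  F.FFF...  {b→[0, 2, 3, 4]}
  7. create(a)  ⇒  FFFFF...  {a→[1]; b→[0, 2, 3, 4]}

bitmap = FFFFF...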